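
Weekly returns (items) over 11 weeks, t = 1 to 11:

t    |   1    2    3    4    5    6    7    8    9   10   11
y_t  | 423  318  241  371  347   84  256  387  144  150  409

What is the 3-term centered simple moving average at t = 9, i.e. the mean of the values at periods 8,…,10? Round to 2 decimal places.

227.00

Sum of periods 8–10: 387 + 144 + 150 = 681
Divide by 3: 681 / 3 = 227.00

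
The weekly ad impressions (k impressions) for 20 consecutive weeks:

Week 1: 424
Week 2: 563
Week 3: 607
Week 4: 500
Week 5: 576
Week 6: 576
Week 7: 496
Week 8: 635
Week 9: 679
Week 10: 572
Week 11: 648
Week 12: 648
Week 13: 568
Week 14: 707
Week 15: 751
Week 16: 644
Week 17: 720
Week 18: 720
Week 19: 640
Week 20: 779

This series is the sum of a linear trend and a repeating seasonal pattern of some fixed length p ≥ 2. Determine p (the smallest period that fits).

6

First differences y_{t+1} − y_t: 139, 44, -107, 76, 0, -80, 139, 44, -107, 76, 0, -80, 139, 44, …
The difference pattern repeats every 6 terms and not for any smaller step, so p = 6.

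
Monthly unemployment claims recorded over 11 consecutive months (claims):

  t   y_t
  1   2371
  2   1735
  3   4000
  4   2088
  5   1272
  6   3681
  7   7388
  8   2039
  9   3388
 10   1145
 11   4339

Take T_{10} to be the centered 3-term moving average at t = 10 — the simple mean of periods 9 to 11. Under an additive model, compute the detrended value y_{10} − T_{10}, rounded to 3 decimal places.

-1812.333

Trend T_10 = (3388 + 1145 + 4339) / 3 = 8872/3 = 2957.33333
Detrended value: 1145 − 2957.33333 = -1812.333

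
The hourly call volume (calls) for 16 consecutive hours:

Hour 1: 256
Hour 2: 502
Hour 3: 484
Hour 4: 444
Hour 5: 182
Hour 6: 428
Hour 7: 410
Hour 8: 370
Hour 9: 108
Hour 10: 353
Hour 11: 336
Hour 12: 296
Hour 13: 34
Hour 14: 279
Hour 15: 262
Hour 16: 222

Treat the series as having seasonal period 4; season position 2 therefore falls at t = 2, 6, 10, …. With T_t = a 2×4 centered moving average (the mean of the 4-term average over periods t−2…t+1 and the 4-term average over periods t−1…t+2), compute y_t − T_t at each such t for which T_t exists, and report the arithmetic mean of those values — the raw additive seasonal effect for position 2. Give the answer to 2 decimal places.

Season position 2 occurs at t = 6, 10, 14 (where T_t is defined).
t=6: T_6 = 356.7500; y_6 − T_6 = 428 − 356.7500 = 71.2500
t=10: T_10 = 282.5000; y_10 − T_10 = 353 − 282.5000 = 70.5000
t=14: T_14 = 208.5000; y_14 − T_14 = 279 − 208.5000 = 70.5000
Mean deviation: (71.2500 + 70.5000 + 70.5000) / 3 = 70.75

70.75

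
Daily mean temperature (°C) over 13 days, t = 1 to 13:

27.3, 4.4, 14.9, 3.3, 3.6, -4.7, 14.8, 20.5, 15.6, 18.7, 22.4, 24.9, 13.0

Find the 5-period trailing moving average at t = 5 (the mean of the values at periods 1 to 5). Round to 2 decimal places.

10.70

Sum of periods 1–5: 27.3 + 4.4 + 14.9 + 3.3 + 3.6 = 53.5
Divide by 5: 53.5 / 5 = 10.70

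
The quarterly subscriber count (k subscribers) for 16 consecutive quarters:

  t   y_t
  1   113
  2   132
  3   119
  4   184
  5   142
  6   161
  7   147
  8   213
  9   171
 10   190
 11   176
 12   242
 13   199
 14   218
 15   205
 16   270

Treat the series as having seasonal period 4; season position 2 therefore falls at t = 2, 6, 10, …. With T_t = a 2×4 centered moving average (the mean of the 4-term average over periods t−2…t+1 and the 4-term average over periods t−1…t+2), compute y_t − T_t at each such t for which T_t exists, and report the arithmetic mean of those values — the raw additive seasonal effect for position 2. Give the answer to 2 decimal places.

Season position 2 occurs at t = 6, 10, 14 (where T_t is defined).
t=6: T_6 = 162.1250; y_6 − T_6 = 161 − 162.1250 = -1.1250
t=10: T_10 = 191.1250; y_10 − T_10 = 190 − 191.1250 = -1.1250
t=14: T_14 = 219.5000; y_14 − T_14 = 218 − 219.5000 = -1.5000
Mean deviation: (-1.1250 + -1.1250 + -1.5000) / 3 = -1.25

-1.25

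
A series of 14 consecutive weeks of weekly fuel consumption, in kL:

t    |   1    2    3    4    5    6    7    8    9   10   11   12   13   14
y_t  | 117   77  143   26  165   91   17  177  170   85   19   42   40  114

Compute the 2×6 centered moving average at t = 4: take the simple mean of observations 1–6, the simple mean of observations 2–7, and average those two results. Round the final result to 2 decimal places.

94.83

Sum over 1–6: 117 + 77 + 143 + 26 + 165 + 91 = 619
Sum over 2–7: 77 + 143 + 26 + 165 + 91 + 17 = 519
CMA at t=4 = (619 + 519) / (2·6) = 1138 / 12 = 94.83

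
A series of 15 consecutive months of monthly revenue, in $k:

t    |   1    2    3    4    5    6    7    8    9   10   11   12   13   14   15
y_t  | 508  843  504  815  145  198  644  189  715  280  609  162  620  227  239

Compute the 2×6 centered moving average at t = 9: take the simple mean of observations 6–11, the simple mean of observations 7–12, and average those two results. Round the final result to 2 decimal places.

436.17

Sum over 6–11: 198 + 644 + 189 + 715 + 280 + 609 = 2635
Sum over 7–12: 644 + 189 + 715 + 280 + 609 + 162 = 2599
CMA at t=9 = (2635 + 2599) / (2·6) = 5234 / 12 = 436.17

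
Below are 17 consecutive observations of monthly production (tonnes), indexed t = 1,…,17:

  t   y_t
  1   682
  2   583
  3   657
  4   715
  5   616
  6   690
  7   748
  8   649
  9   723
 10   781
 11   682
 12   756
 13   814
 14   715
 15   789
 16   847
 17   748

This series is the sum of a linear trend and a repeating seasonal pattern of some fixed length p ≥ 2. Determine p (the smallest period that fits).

First differences y_{t+1} − y_t: -99, 74, 58, -99, 74, 58, -99, 74, …
The difference pattern repeats every 3 terms and not for any smaller step, so p = 3.

3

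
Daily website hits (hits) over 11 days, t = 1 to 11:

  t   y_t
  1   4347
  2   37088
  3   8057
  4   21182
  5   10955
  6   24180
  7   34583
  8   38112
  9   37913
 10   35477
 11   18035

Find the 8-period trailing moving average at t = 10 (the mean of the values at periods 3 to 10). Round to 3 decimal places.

Sum of periods 3–10: 8057 + 21182 + 10955 + 24180 + 34583 + 38112 + 37913 + 35477 = 210459
Divide by 8: 210459 / 8 = 26307.375

26307.375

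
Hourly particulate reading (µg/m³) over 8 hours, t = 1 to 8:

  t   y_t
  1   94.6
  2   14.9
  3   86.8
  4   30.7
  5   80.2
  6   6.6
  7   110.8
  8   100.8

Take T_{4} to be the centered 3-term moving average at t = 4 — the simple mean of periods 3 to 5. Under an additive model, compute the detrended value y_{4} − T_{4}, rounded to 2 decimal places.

-35.20

Trend T_4 = (86.8 + 30.7 + 80.2) / 3 = 197.7/3 = 65.9000
Detrended value: 30.7 − 65.9000 = -35.20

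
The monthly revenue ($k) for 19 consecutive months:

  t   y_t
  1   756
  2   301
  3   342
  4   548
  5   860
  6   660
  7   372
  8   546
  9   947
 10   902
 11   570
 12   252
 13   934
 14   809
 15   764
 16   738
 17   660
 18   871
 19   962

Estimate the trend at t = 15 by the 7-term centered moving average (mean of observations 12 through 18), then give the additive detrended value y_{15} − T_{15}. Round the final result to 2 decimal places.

45.71

Trend T_15 = (252 + 934 + 809 + 764 + 738 + 660 + 871) / 7 = 5028/7 = 718.2857
Detrended value: 764 − 718.2857 = 45.71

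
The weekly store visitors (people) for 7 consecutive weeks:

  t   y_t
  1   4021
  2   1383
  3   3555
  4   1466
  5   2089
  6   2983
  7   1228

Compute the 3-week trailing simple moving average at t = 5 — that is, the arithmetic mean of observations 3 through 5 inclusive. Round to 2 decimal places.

2370.00

Sum of periods 3–5: 3555 + 1466 + 2089 = 7110
Divide by 3: 7110 / 3 = 2370.00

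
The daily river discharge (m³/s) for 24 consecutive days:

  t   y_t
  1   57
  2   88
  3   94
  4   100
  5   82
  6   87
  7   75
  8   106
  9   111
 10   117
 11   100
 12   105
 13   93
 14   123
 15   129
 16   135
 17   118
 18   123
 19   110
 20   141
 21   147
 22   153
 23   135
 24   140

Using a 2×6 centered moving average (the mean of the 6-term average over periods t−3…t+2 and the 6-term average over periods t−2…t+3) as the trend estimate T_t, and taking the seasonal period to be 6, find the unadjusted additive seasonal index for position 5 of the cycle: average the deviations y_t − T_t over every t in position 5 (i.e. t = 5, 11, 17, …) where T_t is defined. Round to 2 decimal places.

Season position 5 occurs at t = 5, 11, 17 (where T_t is defined).
t=5: T_5 = 89.1667; y_5 − T_5 = 82 − 89.1667 = -7.1667
t=11: T_11 = 106.7500; y_11 − T_11 = 100 − 106.7500 = -6.7500
t=17: T_17 = 124.5000; y_17 − T_17 = 118 − 124.5000 = -6.5000
Mean deviation: (-7.1667 + -6.7500 + -6.5000) / 3 = -6.81

-6.81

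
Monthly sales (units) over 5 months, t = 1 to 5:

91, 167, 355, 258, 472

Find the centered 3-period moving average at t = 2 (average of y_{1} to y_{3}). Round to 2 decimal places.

204.33

Sum of periods 1–3: 91 + 167 + 355 = 613
Divide by 3: 613 / 3 = 204.33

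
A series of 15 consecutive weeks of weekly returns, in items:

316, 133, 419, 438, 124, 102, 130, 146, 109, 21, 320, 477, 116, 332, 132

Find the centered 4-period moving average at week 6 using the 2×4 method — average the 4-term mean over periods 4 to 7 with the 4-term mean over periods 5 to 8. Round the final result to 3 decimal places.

162.000

Sum over 4–7: 438 + 124 + 102 + 130 = 794
Sum over 5–8: 124 + 102 + 130 + 146 = 502
CMA at t=6 = (794 + 502) / (2·4) = 1296 / 8 = 162.000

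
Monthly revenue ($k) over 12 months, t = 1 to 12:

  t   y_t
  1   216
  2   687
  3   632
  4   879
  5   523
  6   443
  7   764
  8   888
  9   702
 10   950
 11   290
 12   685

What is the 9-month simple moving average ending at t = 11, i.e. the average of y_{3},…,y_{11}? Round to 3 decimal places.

674.556

Sum of periods 3–11: 632 + 879 + 523 + 443 + 764 + 888 + 702 + 950 + 290 = 6071
Divide by 9: 6071 / 9 = 674.556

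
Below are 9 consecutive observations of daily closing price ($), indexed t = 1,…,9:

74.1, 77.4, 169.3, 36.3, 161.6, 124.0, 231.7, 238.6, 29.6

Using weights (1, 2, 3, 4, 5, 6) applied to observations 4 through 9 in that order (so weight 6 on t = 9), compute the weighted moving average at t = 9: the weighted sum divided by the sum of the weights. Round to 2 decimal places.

Weighted sum: 1·36.3 + 2·161.6 + 3·124.0 + 4·231.7 + 5·238.6 + 6·29.6 = 36.3 + 323.2 + 372.0 + 926.8 + 1193.0 + 177.6 = 3028.9
Weight total: 1 + 2 + 3 + 4 + 5 + 6 = 21
WMA = 3028.9 / 21 = 144.23

144.23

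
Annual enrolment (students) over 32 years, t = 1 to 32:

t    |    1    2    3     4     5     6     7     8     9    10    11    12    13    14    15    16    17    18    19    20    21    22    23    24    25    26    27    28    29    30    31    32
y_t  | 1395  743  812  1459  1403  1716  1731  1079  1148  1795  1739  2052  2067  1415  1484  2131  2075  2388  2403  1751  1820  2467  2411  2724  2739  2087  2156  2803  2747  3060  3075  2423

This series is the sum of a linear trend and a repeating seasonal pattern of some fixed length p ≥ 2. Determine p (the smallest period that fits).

First differences y_{t+1} − y_t: -652, 69, 647, -56, 313, 15, -652, 69, 647, -56, 313, 15, -652, 69, …
The difference pattern repeats every 6 terms and not for any smaller step, so p = 6.

6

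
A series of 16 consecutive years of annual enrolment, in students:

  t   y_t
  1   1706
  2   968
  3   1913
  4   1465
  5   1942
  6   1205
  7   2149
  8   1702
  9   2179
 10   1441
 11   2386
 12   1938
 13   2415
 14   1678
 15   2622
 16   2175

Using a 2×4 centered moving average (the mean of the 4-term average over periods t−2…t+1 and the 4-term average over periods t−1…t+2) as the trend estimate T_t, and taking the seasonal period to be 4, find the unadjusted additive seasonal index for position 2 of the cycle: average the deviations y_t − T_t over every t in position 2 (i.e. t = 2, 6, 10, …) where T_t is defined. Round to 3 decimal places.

-515.083

Season position 2 occurs at t = 6, 10, 14 (where T_t is defined).
t=6: T_6 = 1719.87500; y_6 − T_6 = 1205 − 1719.87500 = -514.87500
t=10: T_10 = 1956.50000; y_10 − T_10 = 1441 − 1956.50000 = -515.50000
t=14: T_14 = 2192.87500; y_14 − T_14 = 1678 − 2192.87500 = -514.87500
Mean deviation: (-514.87500 + -515.50000 + -514.87500) / 3 = -515.083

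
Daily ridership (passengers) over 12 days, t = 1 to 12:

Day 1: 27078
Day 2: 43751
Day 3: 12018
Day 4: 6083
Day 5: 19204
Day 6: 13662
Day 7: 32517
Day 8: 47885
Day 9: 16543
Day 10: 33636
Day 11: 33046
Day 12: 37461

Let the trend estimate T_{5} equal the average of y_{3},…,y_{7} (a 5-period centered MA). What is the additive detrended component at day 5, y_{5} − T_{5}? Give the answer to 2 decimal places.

Trend T_5 = (12018 + 6083 + 19204 + 13662 + 32517) / 5 = 83484/5 = 16696.8000
Detrended value: 19204 − 16696.8000 = 2507.20

2507.20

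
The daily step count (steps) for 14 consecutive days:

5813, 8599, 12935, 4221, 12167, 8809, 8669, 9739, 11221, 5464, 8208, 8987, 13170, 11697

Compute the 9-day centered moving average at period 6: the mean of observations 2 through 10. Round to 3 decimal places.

9091.556

Sum of periods 2–10: 8599 + 12935 + 4221 + 12167 + 8809 + 8669 + 9739 + 11221 + 5464 = 81824
Divide by 9: 81824 / 9 = 9091.556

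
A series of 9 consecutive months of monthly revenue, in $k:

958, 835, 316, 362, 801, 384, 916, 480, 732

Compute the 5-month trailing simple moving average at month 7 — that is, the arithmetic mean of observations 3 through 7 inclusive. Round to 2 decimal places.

Sum of periods 3–7: 316 + 362 + 801 + 384 + 916 = 2779
Divide by 5: 2779 / 5 = 555.80

555.80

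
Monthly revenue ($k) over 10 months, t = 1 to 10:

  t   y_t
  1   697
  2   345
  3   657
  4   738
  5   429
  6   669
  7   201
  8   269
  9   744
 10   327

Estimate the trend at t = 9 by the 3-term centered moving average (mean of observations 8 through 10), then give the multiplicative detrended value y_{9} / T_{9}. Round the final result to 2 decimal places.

Trend T_9 = (269 + 744 + 327) / 3 = 1340/3 = 446.6667
Ratio to trend: 744 / 446.6667 = 1.67

1.67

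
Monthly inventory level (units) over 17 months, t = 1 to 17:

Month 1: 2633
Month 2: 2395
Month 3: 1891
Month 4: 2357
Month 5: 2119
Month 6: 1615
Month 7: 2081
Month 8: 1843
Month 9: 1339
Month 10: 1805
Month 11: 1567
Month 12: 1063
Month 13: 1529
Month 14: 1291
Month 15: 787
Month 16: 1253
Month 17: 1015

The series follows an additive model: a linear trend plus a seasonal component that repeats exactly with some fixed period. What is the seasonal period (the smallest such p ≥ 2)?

3

First differences y_{t+1} − y_t: -238, -504, 466, -238, -504, 466, -238, -504, …
The difference pattern repeats every 3 terms and not for any smaller step, so p = 3.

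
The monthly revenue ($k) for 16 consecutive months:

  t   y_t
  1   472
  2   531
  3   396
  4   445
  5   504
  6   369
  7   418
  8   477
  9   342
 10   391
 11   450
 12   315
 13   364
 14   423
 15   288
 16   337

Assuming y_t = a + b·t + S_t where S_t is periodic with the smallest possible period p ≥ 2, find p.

First differences y_{t+1} − y_t: 59, -135, 49, 59, -135, 49, 59, -135, …
The difference pattern repeats every 3 terms and not for any smaller step, so p = 3.

3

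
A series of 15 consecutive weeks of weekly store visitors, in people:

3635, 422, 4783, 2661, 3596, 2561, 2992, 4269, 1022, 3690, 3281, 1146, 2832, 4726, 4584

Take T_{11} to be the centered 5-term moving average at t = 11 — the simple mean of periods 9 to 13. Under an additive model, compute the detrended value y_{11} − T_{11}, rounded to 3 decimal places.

886.800

Trend T_11 = (1022 + 3690 + 3281 + 1146 + 2832) / 5 = 11971/5 = 2394.20000
Detrended value: 3281 − 2394.20000 = 886.800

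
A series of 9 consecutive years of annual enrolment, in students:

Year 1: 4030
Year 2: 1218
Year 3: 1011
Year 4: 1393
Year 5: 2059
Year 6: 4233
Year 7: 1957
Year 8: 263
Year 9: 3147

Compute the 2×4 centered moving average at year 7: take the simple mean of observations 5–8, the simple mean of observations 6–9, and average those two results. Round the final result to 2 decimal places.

2264.00

Sum over 5–8: 2059 + 4233 + 1957 + 263 = 8512
Sum over 6–9: 4233 + 1957 + 263 + 3147 = 9600
CMA at t=7 = (8512 + 9600) / (2·4) = 18112 / 8 = 2264.00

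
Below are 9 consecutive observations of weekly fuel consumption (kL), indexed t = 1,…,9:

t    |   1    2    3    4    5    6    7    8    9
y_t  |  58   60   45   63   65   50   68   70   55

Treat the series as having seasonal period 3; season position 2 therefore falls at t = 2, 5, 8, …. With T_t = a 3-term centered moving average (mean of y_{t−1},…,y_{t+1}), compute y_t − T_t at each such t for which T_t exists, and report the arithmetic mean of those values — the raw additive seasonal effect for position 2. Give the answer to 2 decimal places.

5.67

Season position 2 occurs at t = 2, 5, 8 (where T_t is defined).
t=2: T_2 = 54.3333; y_2 − T_2 = 60 − 54.3333 = 5.6667
t=5: T_5 = 59.3333; y_5 − T_5 = 65 − 59.3333 = 5.6667
t=8: T_8 = 64.3333; y_8 − T_8 = 70 − 64.3333 = 5.6667
Mean deviation: (5.6667 + 5.6667 + 5.6667) / 3 = 5.67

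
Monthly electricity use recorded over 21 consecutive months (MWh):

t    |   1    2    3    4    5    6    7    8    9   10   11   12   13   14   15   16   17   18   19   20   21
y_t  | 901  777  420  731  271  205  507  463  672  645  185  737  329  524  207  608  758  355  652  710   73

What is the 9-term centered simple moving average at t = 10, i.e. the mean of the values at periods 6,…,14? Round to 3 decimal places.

474.111

Sum of periods 6–14: 205 + 507 + 463 + 672 + 645 + 185 + 737 + 329 + 524 = 4267
Divide by 9: 4267 / 9 = 474.111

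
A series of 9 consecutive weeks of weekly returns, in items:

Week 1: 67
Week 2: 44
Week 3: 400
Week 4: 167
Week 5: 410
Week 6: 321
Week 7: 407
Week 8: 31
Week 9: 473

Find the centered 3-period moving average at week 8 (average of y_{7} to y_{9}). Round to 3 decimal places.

303.667

Sum of periods 7–9: 407 + 31 + 473 = 911
Divide by 3: 911 / 3 = 303.667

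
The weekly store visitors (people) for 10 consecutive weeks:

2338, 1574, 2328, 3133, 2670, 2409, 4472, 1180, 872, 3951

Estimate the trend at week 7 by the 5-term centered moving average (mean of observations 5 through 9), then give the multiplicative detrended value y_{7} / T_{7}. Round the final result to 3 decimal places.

Trend T_7 = (2670 + 2409 + 4472 + 1180 + 872) / 5 = 11603/5 = 2320.60000
Ratio to trend: 4472 / 2320.60000 = 1.927

1.927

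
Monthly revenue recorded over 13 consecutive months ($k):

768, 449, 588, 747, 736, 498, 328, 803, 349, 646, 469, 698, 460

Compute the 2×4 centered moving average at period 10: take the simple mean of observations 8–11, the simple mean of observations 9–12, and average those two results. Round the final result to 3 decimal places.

Sum over 8–11: 803 + 349 + 646 + 469 = 2267
Sum over 9–12: 349 + 646 + 469 + 698 = 2162
CMA at t=10 = (2267 + 2162) / (2·4) = 4429 / 8 = 553.625

553.625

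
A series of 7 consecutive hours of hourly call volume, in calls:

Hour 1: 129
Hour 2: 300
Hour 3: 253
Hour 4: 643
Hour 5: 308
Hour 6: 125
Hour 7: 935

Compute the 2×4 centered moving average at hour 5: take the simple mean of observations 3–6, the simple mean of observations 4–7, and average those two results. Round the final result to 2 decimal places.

417.50

Sum over 3–6: 253 + 643 + 308 + 125 = 1329
Sum over 4–7: 643 + 308 + 125 + 935 = 2011
CMA at t=5 = (1329 + 2011) / (2·4) = 3340 / 8 = 417.50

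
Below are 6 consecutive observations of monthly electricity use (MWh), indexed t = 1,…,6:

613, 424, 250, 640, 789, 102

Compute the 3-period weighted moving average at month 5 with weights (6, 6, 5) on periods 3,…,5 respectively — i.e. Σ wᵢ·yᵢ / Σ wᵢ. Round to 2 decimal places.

546.18

Weighted sum: 6·250 + 6·640 + 5·789 = 1500 + 3840 + 3945 = 9285
Weight total: 6 + 6 + 5 = 17
WMA = 9285 / 17 = 546.18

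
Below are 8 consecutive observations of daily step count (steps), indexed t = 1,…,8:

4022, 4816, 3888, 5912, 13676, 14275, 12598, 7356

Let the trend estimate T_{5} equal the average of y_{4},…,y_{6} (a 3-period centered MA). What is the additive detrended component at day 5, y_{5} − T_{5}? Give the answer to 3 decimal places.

2388.333

Trend T_5 = (5912 + 13676 + 14275) / 3 = 33863/3 = 11287.66667
Detrended value: 13676 − 11287.66667 = 2388.333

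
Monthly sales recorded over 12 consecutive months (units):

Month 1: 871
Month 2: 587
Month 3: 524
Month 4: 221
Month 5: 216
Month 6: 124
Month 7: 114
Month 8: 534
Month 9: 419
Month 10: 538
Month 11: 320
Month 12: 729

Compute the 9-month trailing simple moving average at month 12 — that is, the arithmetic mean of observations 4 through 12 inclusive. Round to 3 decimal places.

Sum of periods 4–12: 221 + 216 + 124 + 114 + 534 + 419 + 538 + 320 + 729 = 3215
Divide by 9: 3215 / 9 = 357.222

357.222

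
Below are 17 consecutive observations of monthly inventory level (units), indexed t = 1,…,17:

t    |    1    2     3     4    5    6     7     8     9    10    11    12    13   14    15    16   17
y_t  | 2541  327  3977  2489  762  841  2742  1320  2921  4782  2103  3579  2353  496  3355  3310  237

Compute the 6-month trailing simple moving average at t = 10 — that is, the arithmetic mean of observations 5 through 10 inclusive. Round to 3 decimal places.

Sum of periods 5–10: 762 + 841 + 2742 + 1320 + 2921 + 4782 = 13368
Divide by 6: 13368 / 6 = 2228.000

2228.000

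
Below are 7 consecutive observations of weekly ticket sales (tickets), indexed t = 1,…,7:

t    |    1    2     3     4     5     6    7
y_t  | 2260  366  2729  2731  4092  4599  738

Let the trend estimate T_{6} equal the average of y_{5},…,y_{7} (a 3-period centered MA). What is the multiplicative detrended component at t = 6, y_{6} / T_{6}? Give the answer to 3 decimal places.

1.463

Trend T_6 = (4092 + 4599 + 738) / 3 = 9429/3 = 3143.00000
Ratio to trend: 4599 / 3143.00000 = 1.463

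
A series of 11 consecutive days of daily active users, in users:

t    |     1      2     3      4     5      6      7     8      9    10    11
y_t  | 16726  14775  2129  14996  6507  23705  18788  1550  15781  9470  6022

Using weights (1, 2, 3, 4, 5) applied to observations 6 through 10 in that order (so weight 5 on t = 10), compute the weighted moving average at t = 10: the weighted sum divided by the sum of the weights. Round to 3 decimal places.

Weighted sum: 1·23705 + 2·18788 + 3·1550 + 4·15781 + 5·9470 = 23705 + 37576 + 4650 + 63124 + 47350 = 176405
Weight total: 1 + 2 + 3 + 4 + 5 = 15
WMA = 176405 / 15 = 11760.333

11760.333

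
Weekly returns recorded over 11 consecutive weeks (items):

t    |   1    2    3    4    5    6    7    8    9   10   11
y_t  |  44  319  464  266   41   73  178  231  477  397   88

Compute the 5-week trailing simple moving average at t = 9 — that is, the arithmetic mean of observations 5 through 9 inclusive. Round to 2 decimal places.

200.00

Sum of periods 5–9: 41 + 73 + 178 + 231 + 477 = 1000
Divide by 5: 1000 / 5 = 200.00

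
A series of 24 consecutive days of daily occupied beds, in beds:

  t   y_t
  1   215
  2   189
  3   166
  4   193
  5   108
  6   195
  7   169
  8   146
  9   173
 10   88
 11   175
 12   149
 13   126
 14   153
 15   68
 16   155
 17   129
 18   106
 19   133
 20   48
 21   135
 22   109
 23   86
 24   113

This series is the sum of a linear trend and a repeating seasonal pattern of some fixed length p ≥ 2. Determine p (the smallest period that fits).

First differences y_{t+1} − y_t: -26, -23, 27, -85, 87, -26, -23, 27, -85, 87, -26, -23, …
The difference pattern repeats every 5 terms and not for any smaller step, so p = 5.

5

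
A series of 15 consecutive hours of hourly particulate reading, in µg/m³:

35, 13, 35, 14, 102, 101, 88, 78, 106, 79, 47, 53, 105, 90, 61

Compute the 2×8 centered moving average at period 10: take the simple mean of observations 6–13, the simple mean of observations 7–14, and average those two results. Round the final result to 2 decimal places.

Sum over 6–13: 101 + 88 + 78 + 106 + 79 + 47 + 53 + 105 = 657
Sum over 7–14: 88 + 78 + 106 + 79 + 47 + 53 + 105 + 90 = 646
CMA at t=10 = (657 + 646) / (2·8) = 1303 / 16 = 81.44

81.44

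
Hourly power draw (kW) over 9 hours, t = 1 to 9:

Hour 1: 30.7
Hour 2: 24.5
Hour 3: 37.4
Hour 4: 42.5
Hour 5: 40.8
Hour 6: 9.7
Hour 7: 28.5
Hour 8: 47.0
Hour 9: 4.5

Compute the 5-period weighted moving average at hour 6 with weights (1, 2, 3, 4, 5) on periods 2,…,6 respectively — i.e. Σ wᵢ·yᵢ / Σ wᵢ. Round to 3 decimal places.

Weighted sum: 1·24.5 + 2·37.4 + 3·42.5 + 4·40.8 + 5·9.7 = 24.5 + 74.8 + 127.5 + 163.2 + 48.5 = 438.5
Weight total: 1 + 2 + 3 + 4 + 5 = 15
WMA = 438.5 / 15 = 29.233

29.233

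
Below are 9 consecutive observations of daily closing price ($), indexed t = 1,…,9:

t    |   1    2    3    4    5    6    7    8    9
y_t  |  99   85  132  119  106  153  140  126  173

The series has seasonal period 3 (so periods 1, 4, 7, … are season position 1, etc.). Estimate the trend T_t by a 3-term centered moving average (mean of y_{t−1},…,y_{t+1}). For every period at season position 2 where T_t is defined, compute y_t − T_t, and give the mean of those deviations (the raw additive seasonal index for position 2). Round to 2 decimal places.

Season position 2 occurs at t = 2, 5, 8 (where T_t is defined).
t=2: T_2 = 105.3333; y_2 − T_2 = 85 − 105.3333 = -20.3333
t=5: T_5 = 126.0000; y_5 − T_5 = 106 − 126.0000 = -20.0000
t=8: T_8 = 146.3333; y_8 − T_8 = 126 − 146.3333 = -20.3333
Mean deviation: (-20.3333 + -20.0000 + -20.3333) / 3 = -20.22

-20.22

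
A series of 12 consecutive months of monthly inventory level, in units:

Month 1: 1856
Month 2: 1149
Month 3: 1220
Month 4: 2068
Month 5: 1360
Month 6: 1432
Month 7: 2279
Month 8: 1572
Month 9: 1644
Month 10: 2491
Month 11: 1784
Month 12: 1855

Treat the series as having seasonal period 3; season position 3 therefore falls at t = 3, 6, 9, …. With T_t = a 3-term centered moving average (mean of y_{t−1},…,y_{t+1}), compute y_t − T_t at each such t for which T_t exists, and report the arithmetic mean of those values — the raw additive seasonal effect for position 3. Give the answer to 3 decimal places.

-258.556

Season position 3 occurs at t = 3, 6, 9 (where T_t is defined).
t=3: T_3 = 1479.00000; y_3 − T_3 = 1220 − 1479.00000 = -259.00000
t=6: T_6 = 1690.33333; y_6 − T_6 = 1432 − 1690.33333 = -258.33333
t=9: T_9 = 1902.33333; y_9 − T_9 = 1644 − 1902.33333 = -258.33333
Mean deviation: (-259.00000 + -258.33333 + -258.33333) / 3 = -258.556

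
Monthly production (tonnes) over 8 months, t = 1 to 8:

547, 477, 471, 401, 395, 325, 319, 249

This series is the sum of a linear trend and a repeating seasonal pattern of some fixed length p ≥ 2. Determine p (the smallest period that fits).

First differences y_{t+1} − y_t: -70, -6, -70, -6, -70, -6, …
The difference pattern repeats every 2 terms and not for any smaller step, so p = 2.

2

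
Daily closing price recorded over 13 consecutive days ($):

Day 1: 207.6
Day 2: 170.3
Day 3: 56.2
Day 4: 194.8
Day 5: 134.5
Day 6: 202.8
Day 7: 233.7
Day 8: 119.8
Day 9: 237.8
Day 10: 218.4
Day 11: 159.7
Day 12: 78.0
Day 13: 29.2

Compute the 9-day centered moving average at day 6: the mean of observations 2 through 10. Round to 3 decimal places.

174.256

Sum of periods 2–10: 170.3 + 56.2 + 194.8 + 134.5 + 202.8 + 233.7 + 119.8 + 237.8 + 218.4 = 1568.3
Divide by 9: 1568.3 / 9 = 174.256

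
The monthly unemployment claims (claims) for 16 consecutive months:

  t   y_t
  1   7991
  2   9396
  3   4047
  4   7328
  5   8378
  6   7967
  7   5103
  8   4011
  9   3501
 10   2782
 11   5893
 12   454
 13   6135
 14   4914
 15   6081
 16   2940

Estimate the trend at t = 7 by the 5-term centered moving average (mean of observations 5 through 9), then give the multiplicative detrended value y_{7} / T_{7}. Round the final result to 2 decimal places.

0.88

Trend T_7 = (8378 + 7967 + 5103 + 4011 + 3501) / 5 = 28960/5 = 5792.0000
Ratio to trend: 5103 / 5792.0000 = 0.88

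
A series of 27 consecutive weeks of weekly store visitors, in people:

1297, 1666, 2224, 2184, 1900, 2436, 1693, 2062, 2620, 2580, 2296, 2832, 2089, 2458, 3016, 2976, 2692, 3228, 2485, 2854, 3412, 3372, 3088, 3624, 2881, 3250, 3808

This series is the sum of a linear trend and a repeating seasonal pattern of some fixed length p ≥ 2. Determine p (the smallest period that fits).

6

First differences y_{t+1} − y_t: 369, 558, -40, -284, 536, -743, 369, 558, -40, -284, 536, -743, 369, 558, …
The difference pattern repeats every 6 terms and not for any smaller step, so p = 6.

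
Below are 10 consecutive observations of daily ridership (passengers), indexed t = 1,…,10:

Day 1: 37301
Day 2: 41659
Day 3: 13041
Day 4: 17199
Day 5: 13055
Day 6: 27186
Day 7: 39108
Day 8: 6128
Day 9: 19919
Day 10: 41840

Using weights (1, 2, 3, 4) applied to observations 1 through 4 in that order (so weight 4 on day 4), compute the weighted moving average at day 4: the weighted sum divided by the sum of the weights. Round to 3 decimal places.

22853.800

Weighted sum: 1·37301 + 2·41659 + 3·13041 + 4·17199 = 37301 + 83318 + 39123 + 68796 = 228538
Weight total: 1 + 2 + 3 + 4 = 10
WMA = 228538 / 10 = 22853.800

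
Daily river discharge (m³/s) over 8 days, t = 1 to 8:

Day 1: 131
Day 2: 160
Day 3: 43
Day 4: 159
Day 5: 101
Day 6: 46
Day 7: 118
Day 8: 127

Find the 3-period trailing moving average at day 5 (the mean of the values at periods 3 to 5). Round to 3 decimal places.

Sum of periods 3–5: 43 + 159 + 101 = 303
Divide by 3: 303 / 3 = 101.000

101.000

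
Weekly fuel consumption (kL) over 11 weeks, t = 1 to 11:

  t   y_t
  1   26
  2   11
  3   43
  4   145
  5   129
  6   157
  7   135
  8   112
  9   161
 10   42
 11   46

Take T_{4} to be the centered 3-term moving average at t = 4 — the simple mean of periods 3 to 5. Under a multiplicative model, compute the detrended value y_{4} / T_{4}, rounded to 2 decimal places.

1.37

Trend T_4 = (43 + 145 + 129) / 3 = 317/3 = 105.6667
Ratio to trend: 145 / 105.6667 = 1.37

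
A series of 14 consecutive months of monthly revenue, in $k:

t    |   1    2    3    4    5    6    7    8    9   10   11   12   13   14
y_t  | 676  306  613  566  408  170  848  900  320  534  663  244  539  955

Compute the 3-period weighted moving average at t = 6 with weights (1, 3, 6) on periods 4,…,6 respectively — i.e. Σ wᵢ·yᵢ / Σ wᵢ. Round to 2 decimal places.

281.00

Weighted sum: 1·566 + 3·408 + 6·170 = 566 + 1224 + 1020 = 2810
Weight total: 1 + 3 + 6 = 10
WMA = 2810 / 10 = 281.00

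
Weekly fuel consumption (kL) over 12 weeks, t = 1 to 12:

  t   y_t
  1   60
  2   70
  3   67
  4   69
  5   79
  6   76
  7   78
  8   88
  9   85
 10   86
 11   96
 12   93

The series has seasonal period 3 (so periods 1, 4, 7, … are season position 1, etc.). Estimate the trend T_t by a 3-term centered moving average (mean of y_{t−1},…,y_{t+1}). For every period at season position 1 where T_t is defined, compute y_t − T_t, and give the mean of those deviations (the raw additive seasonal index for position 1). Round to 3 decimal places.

Season position 1 occurs at t = 4, 7, 10 (where T_t is defined).
t=4: T_4 = 71.66667; y_4 − T_4 = 69 − 71.66667 = -2.66667
t=7: T_7 = 80.66667; y_7 − T_7 = 78 − 80.66667 = -2.66667
t=10: T_10 = 89.00000; y_10 − T_10 = 86 − 89.00000 = -3.00000
Mean deviation: (-2.66667 + -2.66667 + -3.00000) / 3 = -2.778

-2.778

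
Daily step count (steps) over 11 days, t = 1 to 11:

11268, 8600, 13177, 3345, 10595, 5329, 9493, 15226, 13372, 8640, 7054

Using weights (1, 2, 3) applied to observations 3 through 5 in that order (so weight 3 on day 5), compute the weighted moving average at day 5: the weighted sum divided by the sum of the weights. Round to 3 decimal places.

8608.667

Weighted sum: 1·13177 + 2·3345 + 3·10595 = 13177 + 6690 + 31785 = 51652
Weight total: 1 + 2 + 3 = 6
WMA = 51652 / 6 = 8608.667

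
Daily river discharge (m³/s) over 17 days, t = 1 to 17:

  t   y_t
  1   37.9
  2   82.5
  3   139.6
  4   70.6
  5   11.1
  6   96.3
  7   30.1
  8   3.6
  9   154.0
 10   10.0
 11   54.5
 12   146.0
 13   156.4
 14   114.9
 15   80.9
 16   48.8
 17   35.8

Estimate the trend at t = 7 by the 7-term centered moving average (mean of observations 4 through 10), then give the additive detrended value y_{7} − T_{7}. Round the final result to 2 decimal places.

Trend T_7 = (70.6 + 11.1 + 96.3 + 30.1 + 3.6 + 154.0 + 10.0) / 7 = 375.7/7 = 53.6714
Detrended value: 30.1 − 53.6714 = -23.57

-23.57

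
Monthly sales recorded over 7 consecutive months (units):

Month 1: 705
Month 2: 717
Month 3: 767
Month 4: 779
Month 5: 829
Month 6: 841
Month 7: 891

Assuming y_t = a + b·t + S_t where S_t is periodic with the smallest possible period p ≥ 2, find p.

2

First differences y_{t+1} − y_t: 12, 50, 12, 50, 12, 50, …
The difference pattern repeats every 2 terms and not for any smaller step, so p = 2.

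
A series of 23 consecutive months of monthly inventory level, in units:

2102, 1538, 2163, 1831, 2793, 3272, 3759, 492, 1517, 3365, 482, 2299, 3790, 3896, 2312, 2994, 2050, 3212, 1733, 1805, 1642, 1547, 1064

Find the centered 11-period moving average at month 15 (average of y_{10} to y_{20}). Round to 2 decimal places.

Sum of periods 10–20: 3365 + 482 + 2299 + 3790 + 3896 + 2312 + 2994 + 2050 + 3212 + 1733 + 1805 = 27938
Divide by 11: 27938 / 11 = 2539.82

2539.82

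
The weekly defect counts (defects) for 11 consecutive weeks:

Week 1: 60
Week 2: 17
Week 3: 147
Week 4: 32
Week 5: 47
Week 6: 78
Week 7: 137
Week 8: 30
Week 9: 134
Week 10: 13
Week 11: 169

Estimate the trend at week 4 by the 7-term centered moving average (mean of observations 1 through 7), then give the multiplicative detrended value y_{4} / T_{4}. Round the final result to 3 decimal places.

Trend T_4 = (60 + 17 + 147 + 32 + 47 + 78 + 137) / 7 = 518/7 = 74.00000
Ratio to trend: 32 / 74.00000 = 0.432

0.432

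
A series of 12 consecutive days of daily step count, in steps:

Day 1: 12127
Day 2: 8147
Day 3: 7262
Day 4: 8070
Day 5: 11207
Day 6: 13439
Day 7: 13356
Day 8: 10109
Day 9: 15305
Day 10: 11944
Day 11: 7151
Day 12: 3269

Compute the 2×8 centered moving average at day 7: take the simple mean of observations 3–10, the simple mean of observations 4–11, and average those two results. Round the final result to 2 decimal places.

11329.56

Sum over 3–10: 7262 + 8070 + 11207 + 13439 + 13356 + 10109 + 15305 + 11944 = 90692
Sum over 4–11: 8070 + 11207 + 13439 + 13356 + 10109 + 15305 + 11944 + 7151 = 90581
CMA at t=7 = (90692 + 90581) / (2·8) = 181273 / 16 = 11329.56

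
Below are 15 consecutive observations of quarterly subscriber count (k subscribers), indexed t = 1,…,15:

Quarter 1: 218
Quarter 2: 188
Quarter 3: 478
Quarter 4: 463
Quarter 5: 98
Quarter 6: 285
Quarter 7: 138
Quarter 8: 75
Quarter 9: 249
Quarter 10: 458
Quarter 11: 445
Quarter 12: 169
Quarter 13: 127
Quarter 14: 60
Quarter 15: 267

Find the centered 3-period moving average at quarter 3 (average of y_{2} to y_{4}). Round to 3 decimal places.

376.333

Sum of periods 2–4: 188 + 478 + 463 = 1129
Divide by 3: 1129 / 3 = 376.333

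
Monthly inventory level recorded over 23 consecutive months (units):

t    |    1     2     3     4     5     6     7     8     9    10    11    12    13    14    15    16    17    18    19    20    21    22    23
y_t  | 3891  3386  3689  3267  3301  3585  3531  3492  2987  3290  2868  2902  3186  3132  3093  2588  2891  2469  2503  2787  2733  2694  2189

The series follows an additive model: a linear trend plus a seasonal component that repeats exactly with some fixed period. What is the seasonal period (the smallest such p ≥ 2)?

7

First differences y_{t+1} − y_t: -505, 303, -422, 34, 284, -54, -39, -505, 303, -422, 34, 284, -54, -39, -505, 303, …
The difference pattern repeats every 7 terms and not for any smaller step, so p = 7.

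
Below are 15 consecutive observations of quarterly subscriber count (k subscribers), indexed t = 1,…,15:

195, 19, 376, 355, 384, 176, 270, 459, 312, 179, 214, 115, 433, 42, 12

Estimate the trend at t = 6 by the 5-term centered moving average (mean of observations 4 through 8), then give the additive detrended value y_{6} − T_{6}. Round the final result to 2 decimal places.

Trend T_6 = (355 + 384 + 176 + 270 + 459) / 5 = 1644/5 = 328.8000
Detrended value: 176 − 328.8000 = -152.80

-152.80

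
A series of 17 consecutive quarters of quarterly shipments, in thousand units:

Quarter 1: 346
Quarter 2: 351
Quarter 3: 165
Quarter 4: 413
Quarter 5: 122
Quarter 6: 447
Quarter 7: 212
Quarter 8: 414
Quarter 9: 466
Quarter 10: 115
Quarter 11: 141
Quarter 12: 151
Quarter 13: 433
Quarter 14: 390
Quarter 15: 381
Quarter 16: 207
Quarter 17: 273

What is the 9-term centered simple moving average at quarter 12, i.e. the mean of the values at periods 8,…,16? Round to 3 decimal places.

Sum of periods 8–16: 414 + 466 + 115 + 141 + 151 + 433 + 390 + 381 + 207 = 2698
Divide by 9: 2698 / 9 = 299.778

299.778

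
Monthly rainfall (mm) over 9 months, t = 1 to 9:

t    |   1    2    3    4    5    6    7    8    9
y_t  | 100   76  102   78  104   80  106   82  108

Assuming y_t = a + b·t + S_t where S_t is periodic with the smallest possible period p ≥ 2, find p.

2

First differences y_{t+1} − y_t: -24, 26, -24, 26, -24, 26, …
The difference pattern repeats every 2 terms and not for any smaller step, so p = 2.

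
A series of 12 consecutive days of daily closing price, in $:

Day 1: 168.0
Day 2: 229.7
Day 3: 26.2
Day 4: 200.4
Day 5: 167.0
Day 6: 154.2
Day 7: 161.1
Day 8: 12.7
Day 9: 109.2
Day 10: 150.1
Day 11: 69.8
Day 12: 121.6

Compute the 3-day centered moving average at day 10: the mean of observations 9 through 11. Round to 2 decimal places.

109.70

Sum of periods 9–11: 109.2 + 150.1 + 69.8 = 329.1
Divide by 3: 329.1 / 3 = 109.70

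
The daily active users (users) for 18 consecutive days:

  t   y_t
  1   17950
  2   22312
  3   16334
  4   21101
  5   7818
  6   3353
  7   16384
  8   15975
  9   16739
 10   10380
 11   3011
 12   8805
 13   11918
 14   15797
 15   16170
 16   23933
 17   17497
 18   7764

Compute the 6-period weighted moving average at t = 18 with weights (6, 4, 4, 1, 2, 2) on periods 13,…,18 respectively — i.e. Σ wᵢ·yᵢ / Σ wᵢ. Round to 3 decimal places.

14412.158

Weighted sum: 6·11918 + 4·15797 + 4·16170 + 1·23933 + 2·17497 + 2·7764 = 71508 + 63188 + 64680 + 23933 + 34994 + 15528 = 273831
Weight total: 6 + 4 + 4 + 1 + 2 + 2 = 19
WMA = 273831 / 19 = 14412.158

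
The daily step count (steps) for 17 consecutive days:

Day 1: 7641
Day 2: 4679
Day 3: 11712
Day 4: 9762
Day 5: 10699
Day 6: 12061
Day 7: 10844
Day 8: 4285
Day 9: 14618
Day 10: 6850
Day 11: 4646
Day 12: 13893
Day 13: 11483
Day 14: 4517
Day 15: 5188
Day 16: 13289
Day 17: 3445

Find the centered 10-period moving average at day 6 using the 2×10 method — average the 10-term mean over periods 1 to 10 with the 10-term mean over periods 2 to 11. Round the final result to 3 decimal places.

9165.350

Sum over 1–10: 7641 + 4679 + 11712 + 9762 + 10699 + 12061 + 10844 + 4285 + 14618 + 6850 = 93151
Sum over 2–11: 4679 + 11712 + 9762 + 10699 + 12061 + 10844 + 4285 + 14618 + 6850 + 4646 = 90156
CMA at t=6 = (93151 + 90156) / (2·10) = 183307 / 20 = 9165.350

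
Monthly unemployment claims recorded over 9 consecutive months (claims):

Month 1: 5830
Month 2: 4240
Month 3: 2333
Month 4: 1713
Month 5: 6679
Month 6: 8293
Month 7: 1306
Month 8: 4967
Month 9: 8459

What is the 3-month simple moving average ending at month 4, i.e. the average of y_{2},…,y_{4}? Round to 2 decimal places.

2762.00

Sum of periods 2–4: 4240 + 2333 + 1713 = 8286
Divide by 3: 8286 / 3 = 2762.00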